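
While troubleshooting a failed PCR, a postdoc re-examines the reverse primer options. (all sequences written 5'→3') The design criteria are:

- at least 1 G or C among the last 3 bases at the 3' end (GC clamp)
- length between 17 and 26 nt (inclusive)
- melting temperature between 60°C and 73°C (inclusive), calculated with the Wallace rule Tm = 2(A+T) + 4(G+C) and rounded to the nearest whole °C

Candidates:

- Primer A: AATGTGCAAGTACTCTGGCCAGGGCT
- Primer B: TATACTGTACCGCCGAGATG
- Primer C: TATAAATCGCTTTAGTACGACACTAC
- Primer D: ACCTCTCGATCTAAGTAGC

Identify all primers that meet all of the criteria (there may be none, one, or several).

Primer A (26 nt, A=6 T=6 G=8 C=6): 3' end GCT has 2 G/C ✓; length 26 ✓; Tm = 2·12 + 4·14 = 80°C, outside 60–73°C ✗ — fails.
Primer B (20 nt, A=5 T=5 G=5 C=5): 3' end ATG has 1 G/C ✓; length 20 ✓; Tm = 2·10 + 4·10 = 60°C ✓ — passes.
Primer C (26 nt, A=9 T=8 G=3 C=6): 3' end TAC has 1 G/C ✓; length 26 ✓; Tm = 2·17 + 4·9 = 70°C ✓ — passes.
Primer D (19 nt, A=5 T=5 G=3 C=6): 3' end AGC has 2 G/C ✓; length 19 ✓; Tm = 2·10 + 4·9 = 56°C, outside 60–73°C ✗ — fails.

Primer B and Primer C.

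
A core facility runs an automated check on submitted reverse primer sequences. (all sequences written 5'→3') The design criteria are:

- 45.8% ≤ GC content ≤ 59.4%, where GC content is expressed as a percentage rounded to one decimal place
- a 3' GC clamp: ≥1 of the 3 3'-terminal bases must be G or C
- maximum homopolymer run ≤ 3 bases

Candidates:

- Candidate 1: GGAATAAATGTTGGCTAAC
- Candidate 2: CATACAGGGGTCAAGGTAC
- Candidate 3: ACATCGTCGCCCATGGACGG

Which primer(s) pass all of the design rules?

None of the candidates satisfy all criteria.

Candidate 1 (19 nt, A=7 T=5 G=5 C=2): GC 7/19 = 36.8%, outside 45.8–59.4% ✗; 3' end AAC has 1 G/C ✓; longest run = 3 ✓ — fails.
Candidate 2 (19 nt, A=6 T=3 G=6 C=4): GC 10/19 = 52.6% ✓; 3' end TAC has 1 G/C ✓; longest run = 4, exceeds 3 ✗ — fails.
Candidate 3 (20 nt, A=4 T=3 G=6 C=7): GC 13/20 = 65.0%, outside 45.8–59.4% ✗; 3' end CGG has 3 G/C ✓; longest run = 3 ✓ — fails.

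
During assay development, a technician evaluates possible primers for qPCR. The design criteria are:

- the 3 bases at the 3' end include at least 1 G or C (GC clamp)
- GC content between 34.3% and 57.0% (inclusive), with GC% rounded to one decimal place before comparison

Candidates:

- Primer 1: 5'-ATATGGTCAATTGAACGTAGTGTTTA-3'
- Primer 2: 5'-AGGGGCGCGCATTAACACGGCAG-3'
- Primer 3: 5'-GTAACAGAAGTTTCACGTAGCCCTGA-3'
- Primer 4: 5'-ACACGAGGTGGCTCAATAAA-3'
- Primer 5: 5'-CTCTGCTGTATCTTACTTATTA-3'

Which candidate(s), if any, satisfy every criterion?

Primer 3 only.

Primer 1 (26 nt, A=8 T=10 G=6 C=2): 3' end TTA has 0 G/C, need ≥1 ✗; GC 8/26 = 30.8%, outside 34.3–57.0% ✗ — fails.
Primer 2 (23 nt, A=6 T=2 G=9 C=6): 3' end CAG has 2 G/C ✓; GC 15/23 = 65.2%, outside 34.3–57.0% ✗ — fails.
Primer 3 (26 nt, A=8 T=6 G=6 C=6): 3' end TGA has 1 G/C ✓; GC 12/26 = 46.2% ✓ — passes.
Primer 4 (20 nt, A=8 T=3 G=5 C=4): 3' end AAA has 0 G/C, need ≥1 ✗; GC 9/20 = 45.0% ✓ — fails.
Primer 5 (22 nt, A=4 T=11 G=2 C=5): 3' end TTA has 0 G/C, need ≥1 ✗; GC 7/22 = 31.8%, outside 34.3–57.0% ✗ — fails.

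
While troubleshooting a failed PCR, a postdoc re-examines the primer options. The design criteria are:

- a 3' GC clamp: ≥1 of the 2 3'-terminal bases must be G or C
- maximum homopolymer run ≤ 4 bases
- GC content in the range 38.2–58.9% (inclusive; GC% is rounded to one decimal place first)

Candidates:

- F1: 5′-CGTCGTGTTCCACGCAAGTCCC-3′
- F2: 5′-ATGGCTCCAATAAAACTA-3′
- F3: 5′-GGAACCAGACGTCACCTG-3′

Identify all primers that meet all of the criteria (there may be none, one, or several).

None of the candidates satisfy all criteria.

F1 (22 nt, A=3 T=5 G=5 C=9): 3' end CC has 2 G/C ✓; longest run = 3 ✓; GC 14/22 = 63.6%, outside 38.2–58.9% ✗ — fails.
F2 (18 nt, A=8 T=4 G=2 C=4): 3' end TA has 0 G/C, need ≥1 ✗; longest run = 4 ✓; GC 6/18 = 33.3%, outside 38.2–58.9% ✗ — fails.
F3 (18 nt, A=5 T=2 G=5 C=6): 3' end TG has 1 G/C ✓; longest run = 2 ✓; GC 11/18 = 61.1%, outside 38.2–58.9% ✗ — fails.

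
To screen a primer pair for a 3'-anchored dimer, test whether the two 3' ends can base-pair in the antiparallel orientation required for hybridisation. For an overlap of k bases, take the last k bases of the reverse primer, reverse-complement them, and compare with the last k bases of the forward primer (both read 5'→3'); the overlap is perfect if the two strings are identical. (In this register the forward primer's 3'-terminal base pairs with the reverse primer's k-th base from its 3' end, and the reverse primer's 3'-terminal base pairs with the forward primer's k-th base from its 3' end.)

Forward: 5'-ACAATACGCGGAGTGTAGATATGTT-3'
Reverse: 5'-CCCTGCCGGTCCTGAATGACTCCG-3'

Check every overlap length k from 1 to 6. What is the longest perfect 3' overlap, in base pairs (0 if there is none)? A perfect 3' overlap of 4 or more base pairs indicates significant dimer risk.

Last 6 bases (5'→3') — forward …TATGTT, reverse …ACTCCG.
Reverse complement of the reverse primer's last 6 bases: CGGAGT; its first k bases are the reverse complement of the reverse primer's last k bases, so a perfect k-base overlap needs the forward primer's last k bases to equal them.
Comparing (forward last k vs required): k=1: T vs C ✗; k=2: TT vs CG ✗; k=3: GTT vs CGG ✗; k=4: TGTT vs CGGA ✗; k=5: ATGTT vs CGGAG ✗; k=6: TATGTT vs CGGAGT ✗.
No overlap length from 1 to 6 is perfect, so the longest perfect 3' overlap is 0.

Longest perfect overlap: 0 complementary base pairs; below the dimer-risk threshold (threshold 4).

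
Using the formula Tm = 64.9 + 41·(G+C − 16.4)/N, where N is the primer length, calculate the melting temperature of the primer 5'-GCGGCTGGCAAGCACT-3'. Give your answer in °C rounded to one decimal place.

Base counts: A=3, T=2, G=6, C=5; G+C = 11, N = 16.
Tm = 64.9 + 41·(11 − 16.4)/16 = 64.9 + -221.40/16 = 51.1°C.

51.1°C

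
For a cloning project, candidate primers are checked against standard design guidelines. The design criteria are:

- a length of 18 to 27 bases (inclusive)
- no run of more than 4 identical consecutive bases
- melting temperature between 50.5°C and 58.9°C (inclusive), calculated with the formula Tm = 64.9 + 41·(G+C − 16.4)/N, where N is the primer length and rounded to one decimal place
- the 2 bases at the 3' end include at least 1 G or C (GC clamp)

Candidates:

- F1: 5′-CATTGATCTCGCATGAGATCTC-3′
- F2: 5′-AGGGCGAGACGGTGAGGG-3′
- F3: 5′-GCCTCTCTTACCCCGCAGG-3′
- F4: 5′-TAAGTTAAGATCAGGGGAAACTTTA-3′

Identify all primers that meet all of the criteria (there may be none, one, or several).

F1 (22 nt, A=5 T=7 G=4 C=6): length 22 ✓; longest run = 2 ✓; Tm = 64.9 + 41·(10 − 16.4)/22 = 53.0°C ✓; 3' end TC has 1 G/C ✓ — passes.
F2 (18 nt, A=4 T=1 G=11 C=2): length 18 ✓; longest run = 3 ✓; Tm = 64.9 + 41·(13 − 16.4)/18 = 57.2°C ✓; 3' end GG has 2 G/C ✓ — passes.
F3 (19 nt, A=2 T=4 G=4 C=9): length 19 ✓; longest run = 4 ✓; Tm = 64.9 + 41·(13 − 16.4)/19 = 57.6°C ✓; 3' end GG has 2 G/C ✓ — passes.
F4 (25 nt, A=10 T=7 G=6 C=2): length 25 ✓; longest run = 4 ✓; Tm = 64.9 + 41·(8 − 16.4)/25 = 51.1°C ✓; 3' end TA has 0 G/C, need ≥1 ✗ — fails.

F1, F2 and F3.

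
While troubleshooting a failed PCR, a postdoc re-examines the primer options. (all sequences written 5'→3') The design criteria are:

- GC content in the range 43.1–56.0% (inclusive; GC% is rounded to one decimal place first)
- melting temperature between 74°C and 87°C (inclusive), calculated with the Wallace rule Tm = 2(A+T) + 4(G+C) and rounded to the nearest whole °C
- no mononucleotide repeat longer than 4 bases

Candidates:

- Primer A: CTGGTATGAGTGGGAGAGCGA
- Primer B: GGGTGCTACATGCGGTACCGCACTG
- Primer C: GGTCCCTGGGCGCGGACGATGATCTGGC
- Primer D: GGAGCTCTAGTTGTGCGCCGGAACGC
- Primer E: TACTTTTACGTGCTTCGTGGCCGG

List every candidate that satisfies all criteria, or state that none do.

Primer A (21 nt, A=5 T=4 G=10 C=2): GC 12/21 = 57.1%, outside 43.1–56.0% ✗; Tm = 2·9 + 4·12 = 66°C, outside 74–87°C ✗; longest run = 3 ✓ — fails.
Primer B (25 nt, A=4 T=5 G=9 C=7): GC 16/25 = 64.0%, outside 43.1–56.0% ✗; Tm = 2·9 + 4·16 = 82°C ✓; longest run = 3 ✓ — fails.
Primer C (28 nt, A=3 T=5 G=12 C=8): GC 20/28 = 71.4%, outside 43.1–56.0% ✗; Tm = 2·8 + 4·20 = 96°C, outside 74–87°C ✗; longest run = 3 ✓ — fails.
Primer D (26 nt, A=4 T=5 G=10 C=7): GC 17/26 = 65.4%, outside 43.1–56.0% ✗; Tm = 2·9 + 4·17 = 86°C ✓; longest run = 2 ✓ — fails.
Primer E (24 nt, A=2 T=9 G=7 C=6): GC 13/24 = 54.2% ✓; Tm = 2·11 + 4·13 = 74°C ✓; longest run = 4 ✓ — passes.

Primer E only.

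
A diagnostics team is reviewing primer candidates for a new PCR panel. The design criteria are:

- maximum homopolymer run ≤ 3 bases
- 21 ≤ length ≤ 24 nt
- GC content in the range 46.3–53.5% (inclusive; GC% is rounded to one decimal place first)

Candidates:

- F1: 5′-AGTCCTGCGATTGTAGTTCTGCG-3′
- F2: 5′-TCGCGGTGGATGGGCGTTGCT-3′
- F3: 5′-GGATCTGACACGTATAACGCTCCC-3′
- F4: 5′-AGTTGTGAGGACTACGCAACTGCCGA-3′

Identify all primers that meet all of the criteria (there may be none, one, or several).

F1 only.

F1 (23 nt, A=3 T=8 G=7 C=5): longest run = 2 ✓; length 23 ✓; GC 12/23 = 52.2% ✓ — passes.
F2 (21 nt, A=1 T=6 G=10 C=4): longest run = 3 ✓; length 21 ✓; GC 14/21 = 66.7%, outside 46.3–53.5% ✗ — fails.
F3 (24 nt, A=6 T=5 G=5 C=8): longest run = 3 ✓; length 24 ✓; GC 13/24 = 54.2%, outside 46.3–53.5% ✗ — fails.
F4 (26 nt, A=7 T=5 G=8 C=6): longest run = 2 ✓; length 26, outside 21–24 ✗; GC 14/26 = 53.8%, outside 46.3–53.5% ✗ — fails.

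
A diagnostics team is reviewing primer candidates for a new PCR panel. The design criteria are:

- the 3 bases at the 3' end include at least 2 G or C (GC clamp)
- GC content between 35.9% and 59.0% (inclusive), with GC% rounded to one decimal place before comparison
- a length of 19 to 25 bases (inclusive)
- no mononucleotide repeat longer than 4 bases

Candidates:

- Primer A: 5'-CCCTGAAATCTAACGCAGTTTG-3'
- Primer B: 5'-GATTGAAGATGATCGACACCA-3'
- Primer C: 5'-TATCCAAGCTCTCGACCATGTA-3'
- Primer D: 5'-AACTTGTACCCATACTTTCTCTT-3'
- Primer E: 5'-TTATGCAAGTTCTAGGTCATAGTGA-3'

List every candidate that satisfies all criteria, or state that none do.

Primer B only.

Primer A (22 nt, A=6 T=6 G=4 C=6): 3' end TTG has 1 G/C, need ≥2 ✗; GC 10/22 = 45.5% ✓; length 22 ✓; longest run = 3 ✓ — fails.
Primer B (21 nt, A=8 T=4 G=5 C=4): 3' end CCA has 2 G/C ✓; GC 9/21 = 42.9% ✓; length 21 ✓; longest run = 2 ✓ — passes.
Primer C (22 nt, A=6 T=6 G=3 C=7): 3' end GTA has 1 G/C, need ≥2 ✗; GC 10/22 = 45.5% ✓; length 22 ✓; longest run = 2 ✓ — fails.
Primer D (23 nt, A=5 T=10 G=1 C=7): 3' end CTT has 1 G/C, need ≥2 ✗; GC 8/23 = 34.8%, outside 35.9–59.0% ✗; length 23 ✓; longest run = 3 ✓ — fails.
Primer E (25 nt, A=7 T=9 G=6 C=3): 3' end TGA has 1 G/C, need ≥2 ✗; GC 9/25 = 36.0% ✓; length 25 ✓; longest run = 2 ✓ — fails.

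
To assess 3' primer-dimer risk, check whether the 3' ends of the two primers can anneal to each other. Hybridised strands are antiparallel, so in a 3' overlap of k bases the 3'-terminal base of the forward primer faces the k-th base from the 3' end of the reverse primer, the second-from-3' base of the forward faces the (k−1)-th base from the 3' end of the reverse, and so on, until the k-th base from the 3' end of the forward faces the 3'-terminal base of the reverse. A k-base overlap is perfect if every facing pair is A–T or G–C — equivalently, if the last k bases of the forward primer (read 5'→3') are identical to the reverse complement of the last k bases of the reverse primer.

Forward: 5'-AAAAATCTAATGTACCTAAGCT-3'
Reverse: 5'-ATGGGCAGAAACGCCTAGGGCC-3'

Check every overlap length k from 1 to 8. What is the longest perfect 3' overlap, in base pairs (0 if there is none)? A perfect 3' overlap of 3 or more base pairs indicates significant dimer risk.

Longest perfect overlap: 0 complementary base pairs; below the dimer-risk threshold (threshold 3).

Last 8 bases (5'→3') — forward …CCTAAGCT, reverse …CTAGGGCC.
Reverse complement of the reverse primer's last 8 bases: GGCCCTAG; its first k bases are the reverse complement of the reverse primer's last k bases, so a perfect k-base overlap needs the forward primer's last k bases to equal them.
Comparing (forward last k vs required): k=1: T vs G ✗; k=2: CT vs GG ✗; k=3: GCT vs GGC ✗; k=4: AGCT vs GGCC ✗; k=5: AAGCT vs GGCCC ✗; k=6: TAAGCT vs GGCCCT ✗; k=7: CTAAGCT vs GGCCCTA ✗; k=8: CCTAAGCT vs GGCCCTAG ✗.
No overlap length from 1 to 8 is perfect, so the longest perfect 3' overlap is 0.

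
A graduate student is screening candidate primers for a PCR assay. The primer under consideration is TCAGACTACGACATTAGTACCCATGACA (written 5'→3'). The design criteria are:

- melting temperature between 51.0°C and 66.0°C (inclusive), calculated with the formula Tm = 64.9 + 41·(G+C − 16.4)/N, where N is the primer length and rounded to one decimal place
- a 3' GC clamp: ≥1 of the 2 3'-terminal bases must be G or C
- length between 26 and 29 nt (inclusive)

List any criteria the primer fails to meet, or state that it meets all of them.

Base counts: A=10, T=6, G=4, C=8 (length 28).
Tm: Tm = 64.9 + 41·(12 − 16.4)/28 = 58.5°C ✓
GC clamp: 3' end CA has 1 G/C ✓
length: length 28 ✓

Meets all criteria.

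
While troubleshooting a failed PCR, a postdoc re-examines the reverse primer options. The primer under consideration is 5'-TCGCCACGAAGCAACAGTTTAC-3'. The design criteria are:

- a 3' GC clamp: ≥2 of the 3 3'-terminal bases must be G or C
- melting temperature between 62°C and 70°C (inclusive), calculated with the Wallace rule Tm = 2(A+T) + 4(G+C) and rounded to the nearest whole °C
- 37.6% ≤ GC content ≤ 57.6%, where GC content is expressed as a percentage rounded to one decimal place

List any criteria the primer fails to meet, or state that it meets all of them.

Base counts: A=7, T=4, G=4, C=7 (length 22).
GC clamp: 3' end TAC has 1 G/C, need ≥2 ✗
Tm: Tm = 2·11 + 4·11 = 66°C ✓
GC content: GC 11/22 = 50.0% ✓

Fails: GC clamp.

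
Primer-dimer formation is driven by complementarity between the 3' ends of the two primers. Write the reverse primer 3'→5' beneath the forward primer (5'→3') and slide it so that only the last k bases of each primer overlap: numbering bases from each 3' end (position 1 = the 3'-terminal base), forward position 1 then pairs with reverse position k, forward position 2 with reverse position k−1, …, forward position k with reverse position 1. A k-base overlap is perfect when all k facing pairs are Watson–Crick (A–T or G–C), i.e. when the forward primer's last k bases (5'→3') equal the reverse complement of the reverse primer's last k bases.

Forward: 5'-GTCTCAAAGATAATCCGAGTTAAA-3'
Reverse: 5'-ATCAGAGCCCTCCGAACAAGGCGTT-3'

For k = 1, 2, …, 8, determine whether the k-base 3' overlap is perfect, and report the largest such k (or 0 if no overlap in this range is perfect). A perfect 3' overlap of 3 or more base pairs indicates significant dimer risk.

Longest perfect overlap: 2 complementary base pairs; below the dimer-risk threshold (threshold 3).

Last 8 bases (5'→3') — forward …GAGTTAAA, reverse …AAGGCGTT.
Reverse complement of the reverse primer's last 8 bases: AACGCCTT; its first k bases are the reverse complement of the reverse primer's last k bases, so a perfect k-base overlap needs the forward primer's last k bases to equal them.
Comparing (forward last k vs required): k=1: A vs A ✓; k=2: AA vs AA ✓; k=3: AAA vs AAC ✗; k=4: TAAA vs AACG ✗; k=5: TTAAA vs AACGC ✗; k=6: GTTAAA vs AACGCC ✗; k=7: AGTTAAA vs AACGCCT ✗; k=8: GAGTTAAA vs AACGCCTT ✗.
Perfect overlaps at k = 1, 2; the largest is 2.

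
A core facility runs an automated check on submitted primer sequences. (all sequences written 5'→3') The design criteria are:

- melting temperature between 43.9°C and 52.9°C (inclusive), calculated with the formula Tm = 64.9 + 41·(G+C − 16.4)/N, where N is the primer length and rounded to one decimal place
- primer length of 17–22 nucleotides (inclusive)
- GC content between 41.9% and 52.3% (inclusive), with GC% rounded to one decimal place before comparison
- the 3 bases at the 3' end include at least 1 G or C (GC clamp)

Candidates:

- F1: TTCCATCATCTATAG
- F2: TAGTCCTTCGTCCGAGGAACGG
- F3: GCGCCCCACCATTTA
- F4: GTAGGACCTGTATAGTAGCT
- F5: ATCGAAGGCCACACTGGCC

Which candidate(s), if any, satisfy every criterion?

F4 only.

F1 (15 nt, A=4 T=6 G=1 C=4): Tm = 64.9 + 41·(5 − 16.4)/15 = 33.7°C, outside 43.9–52.9°C ✗; length 15, outside 17–22 ✗; GC 5/15 = 33.3%, outside 41.9–52.3% ✗; 3' end TAG has 1 G/C ✓ — fails.
F2 (22 nt, A=4 T=5 G=7 C=6): Tm = 64.9 + 41·(13 − 16.4)/22 = 58.6°C, outside 43.9–52.9°C ✗; length 22 ✓; GC 13/22 = 59.1%, outside 41.9–52.3% ✗; 3' end CGG has 3 G/C ✓ — fails.
F3 (15 nt, A=3 T=3 G=2 C=7): Tm = 64.9 + 41·(9 − 16.4)/15 = 44.7°C ✓; length 15, outside 17–22 ✗; GC 9/15 = 60.0%, outside 41.9–52.3% ✗; 3' end TTA has 0 G/C, need ≥1 ✗ — fails.
F4 (20 nt, A=5 T=6 G=6 C=3): Tm = 64.9 + 41·(9 − 16.4)/20 = 49.7°C ✓; length 20 ✓; GC 9/20 = 45.0% ✓; 3' end GCT has 2 G/C ✓ — passes.
F5 (19 nt, A=5 T=2 G=5 C=7): Tm = 64.9 + 41·(12 − 16.4)/19 = 55.4°C, outside 43.9–52.9°C ✗; length 19 ✓; GC 12/19 = 63.2%, outside 41.9–52.3% ✗; 3' end GCC has 3 G/C ✓ — fails.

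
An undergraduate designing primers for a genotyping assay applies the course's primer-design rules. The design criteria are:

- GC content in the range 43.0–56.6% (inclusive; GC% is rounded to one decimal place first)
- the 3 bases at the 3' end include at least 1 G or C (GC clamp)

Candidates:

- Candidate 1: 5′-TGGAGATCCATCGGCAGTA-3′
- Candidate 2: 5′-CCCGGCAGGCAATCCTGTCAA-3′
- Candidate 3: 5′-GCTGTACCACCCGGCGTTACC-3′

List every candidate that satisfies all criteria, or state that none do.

Candidate 1 (19 nt, A=5 T=4 G=6 C=4): GC 10/19 = 52.6% ✓; 3' end GTA has 1 G/C ✓ — passes.
Candidate 2 (21 nt, A=5 T=3 G=5 C=8): GC 13/21 = 61.9%, outside 43.0–56.6% ✗; 3' end CAA has 1 G/C ✓ — fails.
Candidate 3 (21 nt, A=3 T=4 G=5 C=9): GC 14/21 = 66.7%, outside 43.0–56.6% ✗; 3' end ACC has 2 G/C ✓ — fails.

Candidate 1 only.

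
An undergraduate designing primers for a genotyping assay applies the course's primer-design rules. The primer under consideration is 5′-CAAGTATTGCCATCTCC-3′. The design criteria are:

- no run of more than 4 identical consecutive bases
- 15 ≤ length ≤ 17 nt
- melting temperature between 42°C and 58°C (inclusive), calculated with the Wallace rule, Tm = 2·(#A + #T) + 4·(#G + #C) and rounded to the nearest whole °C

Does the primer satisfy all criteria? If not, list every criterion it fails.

Base counts: A=4, T=5, G=2, C=6 (length 17).
homopolymer run: longest run = 2 ✓
length: length 17 ✓
Tm: Tm = 2·9 + 4·8 = 50°C ✓

Meets all criteria.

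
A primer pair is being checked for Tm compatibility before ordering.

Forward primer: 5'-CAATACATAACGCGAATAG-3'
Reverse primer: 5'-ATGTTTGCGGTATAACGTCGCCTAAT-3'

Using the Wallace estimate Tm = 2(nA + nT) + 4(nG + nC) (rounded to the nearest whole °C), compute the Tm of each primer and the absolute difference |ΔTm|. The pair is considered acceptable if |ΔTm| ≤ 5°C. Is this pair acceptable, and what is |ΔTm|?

Forward: A=9 T=3 G=3 C=4 → Tm = 2·12 + 4·7 = 52°C.
Reverse: A=6 T=9 G=6 C=5 → Tm = 2·15 + 4·11 = 74°C.
|ΔTm| = |52 − 74| = 22°C, > 5°C.

|ΔTm| = 22°C; the pair is not acceptable.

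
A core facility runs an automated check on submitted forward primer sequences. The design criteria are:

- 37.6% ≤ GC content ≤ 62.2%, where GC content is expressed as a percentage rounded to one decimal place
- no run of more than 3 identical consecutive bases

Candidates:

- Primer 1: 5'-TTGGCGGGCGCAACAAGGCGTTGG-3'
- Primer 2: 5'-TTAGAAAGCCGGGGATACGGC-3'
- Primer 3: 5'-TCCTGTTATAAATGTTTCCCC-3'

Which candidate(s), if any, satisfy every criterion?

Primer 1 (24 nt, A=4 T=4 G=11 C=5): GC 16/24 = 66.7%, outside 37.6–62.2% ✗; longest run = 3 ✓ — fails.
Primer 2 (21 nt, A=6 T=3 G=8 C=4): GC 12/21 = 57.1% ✓; longest run = 4, exceeds 3 ✗ — fails.
Primer 3 (21 nt, A=4 T=9 G=2 C=6): GC 8/21 = 38.1% ✓; longest run = 4, exceeds 3 ✗ — fails.

None of the candidates satisfy all criteria.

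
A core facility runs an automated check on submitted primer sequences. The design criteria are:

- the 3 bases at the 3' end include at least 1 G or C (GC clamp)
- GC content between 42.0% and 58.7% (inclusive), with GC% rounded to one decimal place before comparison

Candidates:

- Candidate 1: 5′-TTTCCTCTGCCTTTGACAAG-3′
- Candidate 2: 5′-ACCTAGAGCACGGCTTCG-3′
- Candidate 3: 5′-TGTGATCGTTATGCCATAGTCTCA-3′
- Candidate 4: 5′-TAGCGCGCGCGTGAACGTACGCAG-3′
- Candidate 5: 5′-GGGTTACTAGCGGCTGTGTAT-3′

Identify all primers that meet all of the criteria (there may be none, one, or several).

Candidate 1 only.

Candidate 1 (20 nt, A=3 T=8 G=3 C=6): 3' end AAG has 1 G/C ✓; GC 9/20 = 45.0% ✓ — passes.
Candidate 2 (18 nt, A=4 T=3 G=5 C=6): 3' end TCG has 2 G/C ✓; GC 11/18 = 61.1%, outside 42.0–58.7% ✗ — fails.
Candidate 3 (24 nt, A=5 T=9 G=5 C=5): 3' end TCA has 1 G/C ✓; GC 10/24 = 41.7%, outside 42.0–58.7% ✗ — fails.
Candidate 4 (24 nt, A=5 T=3 G=9 C=7): 3' end CAG has 2 G/C ✓; GC 16/24 = 66.7%, outside 42.0–58.7% ✗ — fails.
Candidate 5 (21 nt, A=3 T=7 G=8 C=3): 3' end TAT has 0 G/C, need ≥1 ✗; GC 11/21 = 52.4% ✓ — fails.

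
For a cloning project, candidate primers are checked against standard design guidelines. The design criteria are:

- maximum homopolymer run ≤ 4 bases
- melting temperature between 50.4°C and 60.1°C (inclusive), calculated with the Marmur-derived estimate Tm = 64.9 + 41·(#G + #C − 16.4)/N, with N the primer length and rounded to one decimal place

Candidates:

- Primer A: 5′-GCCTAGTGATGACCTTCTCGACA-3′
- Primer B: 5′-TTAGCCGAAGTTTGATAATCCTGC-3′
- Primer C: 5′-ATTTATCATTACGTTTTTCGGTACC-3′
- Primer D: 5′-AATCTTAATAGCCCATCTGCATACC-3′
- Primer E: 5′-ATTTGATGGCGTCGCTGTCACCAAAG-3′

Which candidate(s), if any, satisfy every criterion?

Primer A (23 nt, A=5 T=6 G=5 C=7): longest run = 2 ✓; Tm = 64.9 + 41·(12 − 16.4)/23 = 57.1°C ✓ — passes.
Primer B (24 nt, A=6 T=8 G=5 C=5): longest run = 3 ✓; Tm = 64.9 + 41·(10 − 16.4)/24 = 54.0°C ✓ — passes.
Primer C (25 nt, A=5 T=12 G=3 C=5): longest run = 5, exceeds 4 ✗; Tm = 64.9 + 41·(8 − 16.4)/25 = 51.1°C ✓ — fails.
Primer D (25 nt, A=8 T=7 G=2 C=8): longest run = 3 ✓; Tm = 64.9 + 41·(10 − 16.4)/25 = 54.4°C ✓ — passes.
Primer E (26 nt, A=6 T=7 G=7 C=6): longest run = 3 ✓; Tm = 64.9 + 41·(13 − 16.4)/26 = 59.5°C ✓ — passes.

Primer A, Primer B, Primer D and Primer E.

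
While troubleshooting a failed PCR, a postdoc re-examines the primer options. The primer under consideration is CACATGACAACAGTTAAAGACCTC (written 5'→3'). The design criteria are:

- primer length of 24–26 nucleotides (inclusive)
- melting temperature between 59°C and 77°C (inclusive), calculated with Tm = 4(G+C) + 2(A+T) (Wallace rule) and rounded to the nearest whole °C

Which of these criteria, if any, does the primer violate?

Meets all criteria.

Base counts: A=10, T=4, G=3, C=7 (length 24).
length: length 24 ✓
Tm: Tm = 2·14 + 4·10 = 68°C ✓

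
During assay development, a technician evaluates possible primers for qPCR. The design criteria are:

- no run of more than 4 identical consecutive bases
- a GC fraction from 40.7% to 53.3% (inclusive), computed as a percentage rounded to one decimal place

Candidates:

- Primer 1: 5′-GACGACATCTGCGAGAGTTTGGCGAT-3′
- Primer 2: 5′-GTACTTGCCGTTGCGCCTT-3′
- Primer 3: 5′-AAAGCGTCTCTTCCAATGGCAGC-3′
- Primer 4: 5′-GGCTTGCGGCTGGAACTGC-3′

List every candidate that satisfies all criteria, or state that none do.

Primer 3 only.

Primer 1 (26 nt, A=6 T=6 G=9 C=5): longest run = 3 ✓; GC 14/26 = 53.8%, outside 40.7–53.3% ✗ — fails.
Primer 2 (19 nt, A=1 T=7 G=5 C=6): longest run = 2 ✓; GC 11/19 = 57.9%, outside 40.7–53.3% ✗ — fails.
Primer 3 (23 nt, A=6 T=5 G=5 C=7): longest run = 3 ✓; GC 12/23 = 52.2% ✓ — passes.
Primer 4 (19 nt, A=2 T=4 G=8 C=5): longest run = 2 ✓; GC 13/19 = 68.4%, outside 40.7–53.3% ✗ — fails.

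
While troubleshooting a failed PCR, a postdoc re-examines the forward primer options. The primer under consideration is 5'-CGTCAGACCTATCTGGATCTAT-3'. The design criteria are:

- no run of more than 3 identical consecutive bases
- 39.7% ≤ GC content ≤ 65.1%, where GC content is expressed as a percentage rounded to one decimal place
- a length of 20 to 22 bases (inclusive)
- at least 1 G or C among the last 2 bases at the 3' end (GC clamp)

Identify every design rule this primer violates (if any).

Base counts: A=5, T=7, G=4, C=6 (length 22).
homopolymer run: longest run = 2 ✓
GC content: GC 10/22 = 45.5% ✓
length: length 22 ✓
GC clamp: 3' end AT has 0 G/C, need ≥1 ✗

Fails: GC clamp.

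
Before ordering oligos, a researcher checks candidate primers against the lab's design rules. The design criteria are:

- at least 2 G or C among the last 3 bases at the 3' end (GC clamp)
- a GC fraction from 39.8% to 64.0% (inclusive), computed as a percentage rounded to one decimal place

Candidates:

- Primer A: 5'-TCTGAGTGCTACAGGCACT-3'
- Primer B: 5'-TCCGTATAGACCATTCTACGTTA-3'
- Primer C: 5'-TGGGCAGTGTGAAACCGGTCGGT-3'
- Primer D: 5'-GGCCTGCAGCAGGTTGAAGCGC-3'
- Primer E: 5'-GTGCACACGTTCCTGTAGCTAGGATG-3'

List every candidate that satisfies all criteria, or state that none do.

Primer A (19 nt, A=4 T=5 G=5 C=5): 3' end ACT has 1 G/C, need ≥2 ✗; GC 10/19 = 52.6% ✓ — fails.
Primer B (23 nt, A=6 T=8 G=3 C=6): 3' end TTA has 0 G/C, need ≥2 ✗; GC 9/23 = 39.1%, outside 39.8–64.0% ✗ — fails.
Primer C (23 nt, A=4 T=5 G=10 C=4): 3' end GGT has 2 G/C ✓; GC 14/23 = 60.9% ✓ — passes.
Primer D (22 nt, A=4 T=3 G=9 C=6): 3' end CGC has 3 G/C ✓; GC 15/22 = 68.2%, outside 39.8–64.0% ✗ — fails.
Primer E (26 nt, A=5 T=7 G=8 C=6): 3' end ATG has 1 G/C, need ≥2 ✗; GC 14/26 = 53.8% ✓ — fails.

Primer C only.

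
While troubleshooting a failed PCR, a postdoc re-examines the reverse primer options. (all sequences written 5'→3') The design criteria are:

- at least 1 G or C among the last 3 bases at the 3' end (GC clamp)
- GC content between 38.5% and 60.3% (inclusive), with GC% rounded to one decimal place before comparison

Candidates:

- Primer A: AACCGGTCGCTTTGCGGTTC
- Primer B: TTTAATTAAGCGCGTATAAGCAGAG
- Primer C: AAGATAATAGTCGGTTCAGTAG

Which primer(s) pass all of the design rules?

Primer A only.

Primer A (20 nt, A=2 T=6 G=6 C=6): 3' end TTC has 1 G/C ✓; GC 12/20 = 60.0% ✓ — passes.
Primer B (25 nt, A=9 T=7 G=6 C=3): 3' end GAG has 2 G/C ✓; GC 9/25 = 36.0%, outside 38.5–60.3% ✗ — fails.
Primer C (22 nt, A=8 T=6 G=6 C=2): 3' end TAG has 1 G/C ✓; GC 8/22 = 36.4%, outside 38.5–60.3% ✗ — fails.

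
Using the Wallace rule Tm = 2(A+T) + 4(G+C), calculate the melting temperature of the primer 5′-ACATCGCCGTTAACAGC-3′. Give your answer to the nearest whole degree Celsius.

Base counts: A=5, T=3, G=3, C=6 (length 17).
Tm = 2·(5+3) + 4·(3+6) = 2·8 + 4·9 = 16 + 36 = 52°C.

52°C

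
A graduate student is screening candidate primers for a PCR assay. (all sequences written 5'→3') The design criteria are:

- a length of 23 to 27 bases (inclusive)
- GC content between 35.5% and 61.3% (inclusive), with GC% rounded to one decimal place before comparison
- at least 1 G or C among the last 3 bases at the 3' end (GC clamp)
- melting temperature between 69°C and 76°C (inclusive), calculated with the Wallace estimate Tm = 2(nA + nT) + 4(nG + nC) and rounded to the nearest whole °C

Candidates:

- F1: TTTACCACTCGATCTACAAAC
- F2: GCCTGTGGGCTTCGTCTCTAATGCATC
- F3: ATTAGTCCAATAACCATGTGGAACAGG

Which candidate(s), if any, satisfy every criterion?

F1 (21 nt, A=7 T=6 G=1 C=7): length 21, outside 23–27 ✗; GC 8/21 = 38.1% ✓; 3' end AAC has 1 G/C ✓; Tm = 2·13 + 4·8 = 58°C, outside 69–76°C ✗ — fails.
F2 (27 nt, A=3 T=9 G=7 C=8): length 27 ✓; GC 15/27 = 55.6% ✓; 3' end ATC has 1 G/C ✓; Tm = 2·12 + 4·15 = 84°C, outside 69–76°C ✗ — fails.
F3 (27 nt, A=10 T=6 G=6 C=5): length 27 ✓; GC 11/27 = 40.7% ✓; 3' end AGG has 2 G/C ✓; Tm = 2·16 + 4·11 = 76°C ✓ — passes.

F3 only.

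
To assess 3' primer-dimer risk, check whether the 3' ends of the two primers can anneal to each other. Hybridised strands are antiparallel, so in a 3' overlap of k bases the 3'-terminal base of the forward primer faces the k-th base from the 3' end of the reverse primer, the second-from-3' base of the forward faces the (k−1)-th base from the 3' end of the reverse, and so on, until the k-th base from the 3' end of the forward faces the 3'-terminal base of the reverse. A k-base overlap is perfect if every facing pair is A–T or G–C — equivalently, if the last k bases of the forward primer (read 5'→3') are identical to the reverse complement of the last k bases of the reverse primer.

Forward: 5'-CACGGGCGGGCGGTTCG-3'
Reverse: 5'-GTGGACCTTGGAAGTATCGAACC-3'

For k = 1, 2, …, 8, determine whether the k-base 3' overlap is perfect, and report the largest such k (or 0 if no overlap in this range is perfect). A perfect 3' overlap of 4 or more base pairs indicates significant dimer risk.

Longest perfect overlap: 6 complementary base pairs; significant dimer risk (threshold 4).

Last 8 bases (5'→3') — forward …GCGGTTCG, reverse …ATCGAACC.
Reverse complement of the reverse primer's last 8 bases: GGTTCGAT; its first k bases are the reverse complement of the reverse primer's last k bases, so a perfect k-base overlap needs the forward primer's last k bases to equal them.
Comparing (forward last k vs required): k=1: G vs G ✓; k=2: CG vs GG ✗; k=3: TCG vs GGT ✗; k=4: TTCG vs GGTT ✗; k=5: GTTCG vs GGTTC ✗; k=6: GGTTCG vs GGTTCG ✓; k=7: CGGTTCG vs GGTTCGA ✗; k=8: GCGGTTCG vs GGTTCGAT ✗.
Perfect overlaps at k = 1, 6; the largest is 6.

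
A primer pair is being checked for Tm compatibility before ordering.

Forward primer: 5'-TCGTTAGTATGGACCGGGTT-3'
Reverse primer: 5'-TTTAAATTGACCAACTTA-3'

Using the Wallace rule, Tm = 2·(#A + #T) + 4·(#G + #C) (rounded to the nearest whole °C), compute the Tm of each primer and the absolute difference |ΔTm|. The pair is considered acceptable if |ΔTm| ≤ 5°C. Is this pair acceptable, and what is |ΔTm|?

|ΔTm| = 16°C; the pair is not acceptable.

Forward: A=3 T=7 G=7 C=3 → Tm = 2·10 + 4·10 = 60°C.
Reverse: A=7 T=7 G=1 C=3 → Tm = 2·14 + 4·4 = 44°C.
|ΔTm| = |60 − 44| = 16°C, > 5°C.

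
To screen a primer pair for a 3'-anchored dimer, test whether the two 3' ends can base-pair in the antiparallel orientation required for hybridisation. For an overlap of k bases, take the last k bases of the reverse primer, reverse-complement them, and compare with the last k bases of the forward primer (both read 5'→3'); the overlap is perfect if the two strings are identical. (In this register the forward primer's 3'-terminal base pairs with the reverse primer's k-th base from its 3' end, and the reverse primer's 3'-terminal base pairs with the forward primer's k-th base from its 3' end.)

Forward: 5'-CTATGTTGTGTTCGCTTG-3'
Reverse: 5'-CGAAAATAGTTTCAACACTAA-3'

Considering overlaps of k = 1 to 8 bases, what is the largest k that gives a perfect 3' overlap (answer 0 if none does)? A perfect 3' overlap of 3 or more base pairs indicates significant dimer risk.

Longest perfect overlap: 0 complementary base pairs; below the dimer-risk threshold (threshold 3).

Last 8 bases (5'→3') — forward …TTCGCTTG, reverse …AACACTAA.
Reverse complement of the reverse primer's last 8 bases: TTAGTGTT; its first k bases are the reverse complement of the reverse primer's last k bases, so a perfect k-base overlap needs the forward primer's last k bases to equal them.
Comparing (forward last k vs required): k=1: G vs T ✗; k=2: TG vs TT ✗; k=3: TTG vs TTA ✗; k=4: CTTG vs TTAG ✗; k=5: GCTTG vs TTAGT ✗; k=6: CGCTTG vs TTAGTG ✗; k=7: TCGCTTG vs TTAGTGT ✗; k=8: TTCGCTTG vs TTAGTGTT ✗.
No overlap length from 1 to 8 is perfect, so the longest perfect 3' overlap is 0.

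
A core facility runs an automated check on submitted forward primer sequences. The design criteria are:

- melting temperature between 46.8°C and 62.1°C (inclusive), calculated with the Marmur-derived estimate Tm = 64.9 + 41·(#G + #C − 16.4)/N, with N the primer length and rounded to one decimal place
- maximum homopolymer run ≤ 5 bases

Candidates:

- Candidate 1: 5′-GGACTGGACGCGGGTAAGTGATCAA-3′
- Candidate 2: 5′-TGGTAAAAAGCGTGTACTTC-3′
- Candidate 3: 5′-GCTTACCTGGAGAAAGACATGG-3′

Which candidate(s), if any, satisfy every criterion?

Candidate 1, Candidate 2 and Candidate 3.

Candidate 1 (25 nt, A=7 T=4 G=10 C=4): Tm = 64.9 + 41·(14 − 16.4)/25 = 61.0°C ✓; longest run = 3 ✓ — passes.
Candidate 2 (20 nt, A=6 T=6 G=5 C=3): Tm = 64.9 + 41·(8 − 16.4)/20 = 47.7°C ✓; longest run = 5 ✓ — passes.
Candidate 3 (22 nt, A=7 T=4 G=7 C=4): Tm = 64.9 + 41·(11 − 16.4)/22 = 54.8°C ✓; longest run = 3 ✓ — passes.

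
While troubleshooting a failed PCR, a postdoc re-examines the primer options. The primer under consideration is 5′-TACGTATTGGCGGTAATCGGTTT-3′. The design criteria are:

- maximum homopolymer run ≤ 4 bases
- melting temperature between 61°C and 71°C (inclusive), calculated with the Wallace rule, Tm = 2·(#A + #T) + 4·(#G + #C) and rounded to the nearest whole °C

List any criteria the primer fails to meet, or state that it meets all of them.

Base counts: A=4, T=9, G=7, C=3 (length 23).
homopolymer run: longest run = 3 ✓
Tm: Tm = 2·13 + 4·10 = 66°C ✓

Meets all criteria.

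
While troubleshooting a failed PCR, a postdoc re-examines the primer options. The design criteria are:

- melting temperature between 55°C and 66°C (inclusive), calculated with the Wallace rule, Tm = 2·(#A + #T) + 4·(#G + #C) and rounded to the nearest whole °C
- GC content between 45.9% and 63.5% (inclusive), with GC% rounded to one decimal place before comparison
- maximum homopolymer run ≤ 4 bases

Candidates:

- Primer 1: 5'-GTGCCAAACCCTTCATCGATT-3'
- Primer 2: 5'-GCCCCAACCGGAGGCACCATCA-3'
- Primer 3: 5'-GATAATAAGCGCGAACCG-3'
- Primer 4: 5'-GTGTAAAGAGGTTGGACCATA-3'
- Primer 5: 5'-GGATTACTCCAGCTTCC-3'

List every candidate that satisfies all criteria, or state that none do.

Primer 1 only.

Primer 1 (21 nt, A=5 T=6 G=3 C=7): Tm = 2·11 + 4·10 = 62°C ✓; GC 10/21 = 47.6% ✓; longest run = 3 ✓ — passes.
Primer 2 (22 nt, A=6 T=1 G=5 C=10): Tm = 2·7 + 4·15 = 74°C, outside 55–66°C ✗; GC 15/22 = 68.2%, outside 45.9–63.5% ✗; longest run = 4 ✓ — fails.
Primer 3 (18 nt, A=7 T=2 G=5 C=4): Tm = 2·9 + 4·9 = 54°C, outside 55–66°C ✗; GC 9/18 = 50.0% ✓; longest run = 2 ✓ — fails.
Primer 4 (21 nt, A=7 T=5 G=7 C=2): Tm = 2·12 + 4·9 = 60°C ✓; GC 9/21 = 42.9%, outside 45.9–63.5% ✗; longest run = 3 ✓ — fails.
Primer 5 (17 nt, A=3 T=5 G=3 C=6): Tm = 2·8 + 4·9 = 52°C, outside 55–66°C ✗; GC 9/17 = 52.9% ✓; longest run = 2 ✓ — fails.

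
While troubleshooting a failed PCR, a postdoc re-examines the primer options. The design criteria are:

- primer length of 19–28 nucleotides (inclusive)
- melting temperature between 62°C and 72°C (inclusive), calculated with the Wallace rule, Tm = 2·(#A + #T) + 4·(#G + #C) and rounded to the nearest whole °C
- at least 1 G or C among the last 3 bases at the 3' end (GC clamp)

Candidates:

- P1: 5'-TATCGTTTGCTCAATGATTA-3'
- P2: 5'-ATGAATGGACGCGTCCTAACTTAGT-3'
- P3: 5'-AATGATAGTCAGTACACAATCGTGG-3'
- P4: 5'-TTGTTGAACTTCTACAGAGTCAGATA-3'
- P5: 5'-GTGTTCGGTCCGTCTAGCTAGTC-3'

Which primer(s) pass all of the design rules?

P1 (20 nt, A=5 T=9 G=3 C=3): length 20 ✓; Tm = 2·14 + 4·6 = 52°C, outside 62–72°C ✗; 3' end TTA has 0 G/C, need ≥1 ✗ — fails.
P2 (25 nt, A=7 T=7 G=6 C=5): length 25 ✓; Tm = 2·14 + 4·11 = 72°C ✓; 3' end AGT has 1 G/C ✓ — passes.
P3 (25 nt, A=9 T=6 G=6 C=4): length 25 ✓; Tm = 2·15 + 4·10 = 70°C ✓; 3' end TGG has 2 G/C ✓ — passes.
P4 (26 nt, A=8 T=9 G=5 C=4): length 26 ✓; Tm = 2·17 + 4·9 = 70°C ✓; 3' end ATA has 0 G/C, need ≥1 ✗ — fails.
P5 (23 nt, A=2 T=8 G=7 C=6): length 23 ✓; Tm = 2·10 + 4·13 = 72°C ✓; 3' end GTC has 2 G/C ✓ — passes.

P2, P3 and P5.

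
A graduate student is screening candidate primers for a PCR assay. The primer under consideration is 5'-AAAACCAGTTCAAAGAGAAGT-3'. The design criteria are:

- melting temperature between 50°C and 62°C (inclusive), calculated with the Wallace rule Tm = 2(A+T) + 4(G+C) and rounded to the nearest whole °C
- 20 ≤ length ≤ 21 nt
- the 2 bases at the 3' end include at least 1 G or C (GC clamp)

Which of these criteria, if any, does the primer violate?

Base counts: A=11, T=3, G=4, C=3 (length 21).
Tm: Tm = 2·14 + 4·7 = 56°C ✓
length: length 21 ✓
GC clamp: 3' end GT has 1 G/C ✓

Meets all criteria.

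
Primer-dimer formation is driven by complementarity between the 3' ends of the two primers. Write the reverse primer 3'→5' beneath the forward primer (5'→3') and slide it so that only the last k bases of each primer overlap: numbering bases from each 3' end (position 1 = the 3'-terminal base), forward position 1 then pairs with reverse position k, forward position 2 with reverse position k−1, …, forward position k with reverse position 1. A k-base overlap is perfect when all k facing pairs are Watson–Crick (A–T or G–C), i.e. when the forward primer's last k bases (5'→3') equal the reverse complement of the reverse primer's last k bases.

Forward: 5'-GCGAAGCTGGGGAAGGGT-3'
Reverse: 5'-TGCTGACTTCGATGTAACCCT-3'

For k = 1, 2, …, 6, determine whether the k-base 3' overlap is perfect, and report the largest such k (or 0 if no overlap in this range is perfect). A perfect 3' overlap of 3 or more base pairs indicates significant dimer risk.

Last 6 bases (5'→3') — forward …AAGGGT, reverse …AACCCT.
Reverse complement of the reverse primer's last 6 bases: AGGGTT; its first k bases are the reverse complement of the reverse primer's last k bases, so a perfect k-base overlap needs the forward primer's last k bases to equal them.
Comparing (forward last k vs required): k=1: T vs A ✗; k=2: GT vs AG ✗; k=3: GGT vs AGG ✗; k=4: GGGT vs AGGG ✗; k=5: AGGGT vs AGGGT ✓; k=6: AAGGGT vs AGGGTT ✗.
Only k = 5 is perfect, so the longest perfect 3' overlap is 5.

Longest perfect overlap: 5 complementary base pairs; significant dimer risk (threshold 3).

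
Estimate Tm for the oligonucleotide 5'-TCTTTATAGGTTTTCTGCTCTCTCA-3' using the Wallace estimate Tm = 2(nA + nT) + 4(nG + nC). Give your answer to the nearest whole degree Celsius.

Base counts: A=3, T=13, G=3, C=6 (length 25).
Tm = 2·(3+13) + 4·(3+6) = 2·16 + 4·9 = 32 + 36 = 68°C.

68°C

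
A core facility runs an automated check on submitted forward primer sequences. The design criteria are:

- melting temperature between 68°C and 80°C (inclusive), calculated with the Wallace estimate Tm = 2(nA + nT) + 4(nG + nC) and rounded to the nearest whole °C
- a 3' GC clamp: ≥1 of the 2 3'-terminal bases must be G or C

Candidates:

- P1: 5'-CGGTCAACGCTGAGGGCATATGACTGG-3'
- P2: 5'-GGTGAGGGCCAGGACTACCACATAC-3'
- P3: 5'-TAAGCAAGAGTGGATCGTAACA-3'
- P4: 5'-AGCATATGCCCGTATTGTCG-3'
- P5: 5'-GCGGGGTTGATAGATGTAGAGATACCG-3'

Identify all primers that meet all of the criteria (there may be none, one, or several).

P2 only.

P1 (27 nt, A=6 T=5 G=10 C=6): Tm = 2·11 + 4·16 = 86°C, outside 68–80°C ✗; 3' end GG has 2 G/C ✓ — fails.
P2 (25 nt, A=7 T=3 G=8 C=7): Tm = 2·10 + 4·15 = 80°C ✓; 3' end AC has 1 G/C ✓ — passes.
P3 (22 nt, A=9 T=4 G=6 C=3): Tm = 2·13 + 4·9 = 62°C, outside 68–80°C ✗; 3' end CA has 1 G/C ✓ — fails.
P4 (20 nt, A=4 T=6 G=5 C=5): Tm = 2·10 + 4·10 = 60°C, outside 68–80°C ✗; 3' end CG has 2 G/C ✓ — fails.
P5 (27 nt, A=7 T=6 G=11 C=3): Tm = 2·13 + 4·14 = 82°C, outside 68–80°C ✗; 3' end CG has 2 G/C ✓ — fails.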